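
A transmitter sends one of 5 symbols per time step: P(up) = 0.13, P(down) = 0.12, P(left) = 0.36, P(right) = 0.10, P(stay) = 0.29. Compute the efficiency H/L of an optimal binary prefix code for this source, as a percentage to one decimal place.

Entropy H = −Σ p log₂ p ≈ 2.1304 bits.
Huffman merges: 1/10+3/25→11/50; 13/100+11/50→7/20; 29/100+7/20→16/25; 9/25+16/25→1. L = 221/100 ≈ 2.2100.
Efficiency = H/L = 2.1304/2.2100 = 96.4%.

96.4%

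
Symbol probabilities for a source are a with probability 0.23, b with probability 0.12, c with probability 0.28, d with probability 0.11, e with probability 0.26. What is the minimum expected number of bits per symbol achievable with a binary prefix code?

Repeatedly combine the two least-probable nodes; the expected code length is the sum of the merged weights.
merge 11/100 + 3/25 → 23/100
merge 23/100 + 23/100 → 23/50
merge 13/50 + 7/25 → 27/50
merge 23/50 + 27/50 → 1
L = 23/100 + 23/50 + 27/50 + 1 = 223/100 = 2.23 bits/symbol.

2.23 bits/symbol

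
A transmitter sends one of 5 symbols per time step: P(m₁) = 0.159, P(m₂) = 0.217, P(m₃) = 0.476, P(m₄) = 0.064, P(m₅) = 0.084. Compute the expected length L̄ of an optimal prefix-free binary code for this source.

Repeatedly combine the two least-probable nodes; the expected code length is the sum of the merged weights.
merge 8/125 + 21/250 → 37/250
merge 37/250 + 159/1000 → 307/1000
merge 217/1000 + 307/1000 → 131/250
merge 119/250 + 131/250 → 1
L = 37/250 + 307/1000 + 131/250 + 1 = 1979/1000 = 1.979 bits/symbol.

1.979 bits/symbol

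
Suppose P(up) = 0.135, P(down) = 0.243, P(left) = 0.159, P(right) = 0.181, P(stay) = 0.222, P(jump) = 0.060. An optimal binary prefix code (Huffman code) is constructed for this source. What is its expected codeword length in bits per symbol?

2.535 bits/symbol

Repeatedly combine the two least-probable nodes; the expected code length is the sum of the merged weights.
merge 3/50 + 27/200 → 39/200
merge 159/1000 + 181/1000 → 17/50
merge 39/200 + 111/500 → 417/1000
merge 243/1000 + 17/50 → 583/1000
merge 417/1000 + 583/1000 → 1
L = 39/200 + 17/50 + 417/1000 + 583/1000 + 1 = 507/200 = 2.535 bits/symbol.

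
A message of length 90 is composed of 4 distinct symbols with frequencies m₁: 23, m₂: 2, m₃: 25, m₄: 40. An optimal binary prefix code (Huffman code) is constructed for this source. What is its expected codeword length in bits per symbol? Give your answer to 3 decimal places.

1.833 bits/symbol

Probabilities are the counts divided by 90.
Repeatedly combine the two least-probable nodes; the expected code length is the sum of the merged weights.
merge 1/45 + 23/90 → 5/18
merge 5/18 + 5/18 → 5/9
merge 4/9 + 5/9 → 1
L = 5/18 + 5/9 + 1 = 11/6 ≈ 1.833 bits/symbol.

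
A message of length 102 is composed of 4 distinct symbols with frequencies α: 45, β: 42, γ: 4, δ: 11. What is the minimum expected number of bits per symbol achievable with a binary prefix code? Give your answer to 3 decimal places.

1.706 bits/symbol

Probabilities are the counts divided by 102.
Repeatedly combine the two least-probable nodes; the expected code length is the sum of the merged weights.
merge 2/51 + 11/102 → 5/34
merge 5/34 + 7/17 → 19/34
merge 15/34 + 19/34 → 1
L = 5/34 + 19/34 + 1 = 29/17 ≈ 1.706 bits/symbol.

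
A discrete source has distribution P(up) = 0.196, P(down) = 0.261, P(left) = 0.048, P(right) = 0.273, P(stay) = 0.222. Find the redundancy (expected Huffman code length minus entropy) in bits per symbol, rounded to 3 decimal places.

0.074 bits

Entropy H = −Σ p log₂ p ≈ 2.1703 bits.
Huffman merges: 6/125+49/250→61/250; 111/500+61/250→233/500; 261/1000+273/1000→267/500; 233/500+267/500→1. L = 561/250 ≈ 2.2440.
L − H = 2.2440 − 2.1703 = 0.074 bits.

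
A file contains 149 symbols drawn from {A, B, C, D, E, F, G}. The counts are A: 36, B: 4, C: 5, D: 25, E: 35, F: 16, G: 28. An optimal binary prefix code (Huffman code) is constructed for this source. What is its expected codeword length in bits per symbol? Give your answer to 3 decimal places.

2.564 bits/symbol

Probabilities are the counts divided by 149.
Repeatedly combine the two least-probable nodes; the expected code length is the sum of the merged weights.
merge 4/149 + 5/149 → 9/149
merge 9/149 + 16/149 → 25/149
merge 25/149 + 25/149 → 50/149
merge 28/149 + 35/149 → 63/149
merge 36/149 + 50/149 → 86/149
merge 63/149 + 86/149 → 1
L = 9/149 + 25/149 + 50/149 + 63/149 + 86/149 + 1 = 382/149 ≈ 2.564 bits/symbol.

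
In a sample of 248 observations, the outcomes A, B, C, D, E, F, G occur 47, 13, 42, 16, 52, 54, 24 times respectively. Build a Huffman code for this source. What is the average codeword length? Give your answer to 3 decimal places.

Probabilities are the counts divided by 248.
Repeatedly combine the two least-probable nodes; the expected code length is the sum of the merged weights.
merge 13/248 + 2/31 → 29/248
merge 3/31 + 29/248 → 53/248
merge 21/124 + 47/248 → 89/248
merge 13/62 + 53/248 → 105/248
merge 27/124 + 89/248 → 143/248
merge 105/248 + 143/248 → 1
L = 29/248 + 53/248 + 89/248 + 105/248 + 143/248 + 1 = 667/248 ≈ 2.690 bits/symbol.

2.690 bits/symbol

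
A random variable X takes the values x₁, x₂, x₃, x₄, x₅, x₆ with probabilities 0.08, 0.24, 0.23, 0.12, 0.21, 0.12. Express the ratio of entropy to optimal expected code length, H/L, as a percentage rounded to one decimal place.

98.4%

Entropy H = −Σ p log₂ p ≈ 2.4803 bits.
Huffman merges: 2/25+3/25→1/5; 3/25+1/5→8/25; 21/100+23/100→11/25; 6/25+8/25→14/25; 11/25+14/25→1. L = 63/25 ≈ 2.5200.
Efficiency = H/L = 2.4803/2.5200 = 98.4%.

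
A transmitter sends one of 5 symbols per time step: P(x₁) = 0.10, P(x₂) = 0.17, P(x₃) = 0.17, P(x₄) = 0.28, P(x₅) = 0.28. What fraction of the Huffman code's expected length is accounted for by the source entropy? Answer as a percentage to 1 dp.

98.2%

Entropy H = −Σ p log₂ p ≈ 2.2298 bits.
Huffman merges: 1/10+17/100→27/100; 17/100+27/100→11/25; 7/25+7/25→14/25; 11/25+14/25→1. L = 227/100 ≈ 2.2700.
Efficiency = H/L = 2.2298/2.2700 = 98.2%.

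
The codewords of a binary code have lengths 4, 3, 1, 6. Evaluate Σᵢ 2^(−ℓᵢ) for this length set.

0.703125

With common denominator 2^6 = 64: Σ 2^(−ℓᵢ) = 4/64 + 8/64 + 32/64 + 1/64 = 45/64 = 0.703125.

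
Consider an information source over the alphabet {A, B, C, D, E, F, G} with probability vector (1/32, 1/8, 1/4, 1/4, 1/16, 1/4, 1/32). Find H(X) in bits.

2.4375 bits

Each probability is a power of 1/2, so log₂(1/p) is an integer.
H = Σ p·log₂(1/p) = 1/32·5 + 1/8·3 + 1/4·2 + 1/4·2 + 1/16·4 + 1/4·2 + 1/32·5 = 2.4375 bits.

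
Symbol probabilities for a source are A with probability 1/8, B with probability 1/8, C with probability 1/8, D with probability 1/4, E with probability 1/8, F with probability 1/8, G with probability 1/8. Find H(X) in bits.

2.75 bits

Each probability is a power of 1/2, so log₂(1/p) is an integer.
H = Σ p·log₂(1/p) = 1/8·3 + 1/8·3 + 1/8·3 + 1/4·2 + 1/8·3 + 1/8·3 + 1/8·3 = 2.75 bits.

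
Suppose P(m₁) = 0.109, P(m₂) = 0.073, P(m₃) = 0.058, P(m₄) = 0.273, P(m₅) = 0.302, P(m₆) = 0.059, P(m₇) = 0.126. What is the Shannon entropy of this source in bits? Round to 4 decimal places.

H = −Σ pᵢ log₂ pᵢ.
−0.109·log₂(0.109) = 0.3485
−0.073·log₂(0.073) = 0.2756
−0.058·log₂(0.058) = 0.2383
−0.273·log₂(0.273) = 0.5113
−0.302·log₂(0.302) = 0.5217
−0.059·log₂(0.059) = 0.2409
−0.126·log₂(0.126) = 0.3766
Sum ≈ 2.5129 → 2.5129 bits.

2.5129 bits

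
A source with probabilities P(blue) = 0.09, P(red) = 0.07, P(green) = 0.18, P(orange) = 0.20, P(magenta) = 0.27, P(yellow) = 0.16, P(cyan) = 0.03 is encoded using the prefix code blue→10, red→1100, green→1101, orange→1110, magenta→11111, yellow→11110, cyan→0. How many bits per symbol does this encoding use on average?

L̄ = Σ pᵢ·ℓᵢ = 0.09·2 + 0.07·4 + 0.18·4 + 0.20·4 + 0.27·5 + 0.16·5 + 0.03·1 = 4.16 bits/symbol.

4.16 bits/symbol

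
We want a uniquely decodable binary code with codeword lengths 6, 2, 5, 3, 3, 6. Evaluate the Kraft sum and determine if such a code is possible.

With common denominator 2^6 = 64: Σ 2^(−ℓᵢ) = 1/64 + 16/64 + 2/64 + 8/64 + 8/64 + 1/64 = 36/64 = 0.5625.
Kraft's inequality requires Σ ≤ 1; here Σ = 0.5625 ≤ 1, so such a prefix code exists.

0.5625; yes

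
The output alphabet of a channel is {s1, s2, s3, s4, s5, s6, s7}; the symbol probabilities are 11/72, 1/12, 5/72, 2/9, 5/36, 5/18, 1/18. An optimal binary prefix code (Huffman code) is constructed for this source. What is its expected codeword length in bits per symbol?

2.625 bits/symbol

Repeatedly combine the two least-probable nodes; the expected code length is the sum of the merged weights.
merge 1/18 + 5/72 → 1/8
merge 1/12 + 1/8 → 5/24
merge 5/36 + 11/72 → 7/24
merge 5/24 + 2/9 → 31/72
merge 5/18 + 7/24 → 41/72
merge 31/72 + 41/72 → 1
L = 1/8 + 5/24 + 7/24 + 31/72 + 41/72 + 1 = 21/8 = 2.625 bits/symbol.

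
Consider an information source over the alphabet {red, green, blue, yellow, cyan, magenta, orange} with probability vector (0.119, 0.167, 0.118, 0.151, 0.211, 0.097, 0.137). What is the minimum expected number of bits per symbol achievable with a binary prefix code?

Repeatedly combine the two least-probable nodes; the expected code length is the sum of the merged weights.
merge 97/1000 + 59/500 → 43/200
merge 119/1000 + 137/1000 → 32/125
merge 151/1000 + 167/1000 → 159/500
merge 211/1000 + 43/200 → 213/500
merge 32/125 + 159/500 → 287/500
merge 213/500 + 287/500 → 1
L = 43/200 + 32/125 + 159/500 + 213/500 + 287/500 + 1 = 2789/1000 = 2.789 bits/symbol.

2.789 bits/symbol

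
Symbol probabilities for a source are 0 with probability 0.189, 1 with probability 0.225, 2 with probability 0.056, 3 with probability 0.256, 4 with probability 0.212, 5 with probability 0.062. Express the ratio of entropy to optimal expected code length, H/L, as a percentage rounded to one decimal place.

Entropy H = −Σ p log₂ p ≈ 2.3977 bits.
Huffman merges: 7/125+31/500→59/500; 59/500+189/1000→307/1000; 53/250+9/40→437/1000; 32/125+307/1000→563/1000; 437/1000+563/1000→1. L = 97/40 ≈ 2.4250.
Efficiency = H/L = 2.3977/2.4250 = 98.9%.

98.9%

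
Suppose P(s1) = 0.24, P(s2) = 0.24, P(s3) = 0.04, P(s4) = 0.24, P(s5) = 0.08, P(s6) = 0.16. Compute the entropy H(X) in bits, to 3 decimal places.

H = −Σ pᵢ log₂ pᵢ.
−0.24·log₂(0.24) = 0.4941
−0.24·log₂(0.24) = 0.4941
−0.04·log₂(0.04) = 0.1858
−0.24·log₂(0.24) = 0.4941
−0.08·log₂(0.08) = 0.2915
−0.16·log₂(0.16) = 0.4230
Sum ≈ 2.3827 → 2.383 bits.

2.383 bits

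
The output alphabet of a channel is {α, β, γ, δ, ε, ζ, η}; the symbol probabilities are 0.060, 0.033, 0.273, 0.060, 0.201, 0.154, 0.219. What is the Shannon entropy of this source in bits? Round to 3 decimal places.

H = −Σ pᵢ log₂ pᵢ.
−0.060·log₂(0.060) = 0.2435
−0.033·log₂(0.033) = 0.1624
−0.273·log₂(0.273) = 0.5113
−0.060·log₂(0.060) = 0.2435
−0.201·log₂(0.201) = 0.4653
−0.154·log₂(0.154) = 0.4156
−0.219·log₂(0.219) = 0.4798
Sum ≈ 2.5215 → 2.522 bits.

2.522 bits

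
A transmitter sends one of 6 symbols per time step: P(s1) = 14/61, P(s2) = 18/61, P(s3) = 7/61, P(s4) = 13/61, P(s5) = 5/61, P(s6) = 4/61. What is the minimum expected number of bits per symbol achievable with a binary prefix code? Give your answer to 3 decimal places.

Repeatedly combine the two least-probable nodes; the expected code length is the sum of the merged weights.
merge 4/61 + 5/61 → 9/61
merge 7/61 + 9/61 → 16/61
merge 13/61 + 14/61 → 27/61
merge 16/61 + 18/61 → 34/61
merge 27/61 + 34/61 → 1
L = 9/61 + 16/61 + 27/61 + 34/61 + 1 = 147/61 ≈ 2.410 bits/symbol.

2.410 bits/symbol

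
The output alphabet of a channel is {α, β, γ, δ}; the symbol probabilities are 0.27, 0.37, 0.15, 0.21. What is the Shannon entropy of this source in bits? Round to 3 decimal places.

1.924 bits

H = −Σ pᵢ log₂ pᵢ.
−0.27·log₂(0.27) = 0.5100
−0.37·log₂(0.37) = 0.5307
−0.15·log₂(0.15) = 0.4105
−0.21·log₂(0.21) = 0.4728
Sum ≈ 1.9241 → 1.924 bits.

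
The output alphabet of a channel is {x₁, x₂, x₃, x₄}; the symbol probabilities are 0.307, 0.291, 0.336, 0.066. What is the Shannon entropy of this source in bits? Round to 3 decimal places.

1.829 bits

H = −Σ pᵢ log₂ pᵢ.
−0.307·log₂(0.307) = 0.5230
−0.291·log₂(0.291) = 0.5182
−0.336·log₂(0.336) = 0.5287
−0.066·log₂(0.066) = 0.2588
Sum ≈ 1.8288 → 1.829 bits.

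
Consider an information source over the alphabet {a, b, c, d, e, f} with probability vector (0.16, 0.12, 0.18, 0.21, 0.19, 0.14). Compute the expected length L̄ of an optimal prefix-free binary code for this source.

Repeatedly combine the two least-probable nodes; the expected code length is the sum of the merged weights.
merge 3/25 + 7/50 → 13/50
merge 4/25 + 9/50 → 17/50
merge 19/100 + 21/100 → 2/5
merge 13/50 + 17/50 → 3/5
merge 2/5 + 3/5 → 1
L = 13/50 + 17/50 + 2/5 + 3/5 + 1 = 13/5 = 2.6 bits/symbol.

2.6 bits/symbol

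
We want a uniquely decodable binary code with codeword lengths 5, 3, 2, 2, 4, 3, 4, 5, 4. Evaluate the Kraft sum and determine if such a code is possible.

1; yes

With common denominator 2^5 = 32: Σ 2^(−ℓᵢ) = 1/32 + 4/32 + 8/32 + 8/32 + 2/32 + 4/32 + 2/32 + 1/32 + 2/32 = 32/32 = 1.
Kraft's inequality requires Σ ≤ 1; here Σ = 1 ≤ 1, so such a prefix code exists.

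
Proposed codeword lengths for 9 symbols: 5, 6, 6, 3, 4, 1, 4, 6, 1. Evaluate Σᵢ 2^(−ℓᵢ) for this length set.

With common denominator 2^6 = 64: Σ 2^(−ℓᵢ) = 2/64 + 1/64 + 1/64 + 8/64 + 4/64 + 32/64 + 4/64 + 1/64 + 32/64 = 85/64 = 1.328125.

1.328125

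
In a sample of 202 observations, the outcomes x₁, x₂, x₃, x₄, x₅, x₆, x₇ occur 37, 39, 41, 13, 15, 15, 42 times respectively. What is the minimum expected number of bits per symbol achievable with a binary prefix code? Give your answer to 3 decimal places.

2.728 bits/symbol

Probabilities are the counts divided by 202.
Repeatedly combine the two least-probable nodes; the expected code length is the sum of the merged weights.
merge 13/202 + 15/202 → 14/101
merge 15/202 + 14/101 → 43/202
merge 37/202 + 39/202 → 38/101
merge 41/202 + 21/101 → 83/202
merge 43/202 + 38/101 → 119/202
merge 83/202 + 119/202 → 1
L = 14/101 + 43/202 + 38/101 + 83/202 + 119/202 + 1 = 551/202 ≈ 2.728 bits/symbol.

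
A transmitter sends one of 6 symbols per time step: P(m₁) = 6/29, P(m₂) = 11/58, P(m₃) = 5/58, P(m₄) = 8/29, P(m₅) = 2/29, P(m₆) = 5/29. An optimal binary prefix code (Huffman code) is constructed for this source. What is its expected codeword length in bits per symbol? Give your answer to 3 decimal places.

Repeatedly combine the two least-probable nodes; the expected code length is the sum of the merged weights.
merge 2/29 + 5/58 → 9/58
merge 9/58 + 5/29 → 19/58
merge 11/58 + 6/29 → 23/58
merge 8/29 + 19/58 → 35/58
merge 23/58 + 35/58 → 1
L = 9/58 + 19/58 + 23/58 + 35/58 + 1 = 72/29 ≈ 2.483 bits/symbol.

2.483 bits/symbol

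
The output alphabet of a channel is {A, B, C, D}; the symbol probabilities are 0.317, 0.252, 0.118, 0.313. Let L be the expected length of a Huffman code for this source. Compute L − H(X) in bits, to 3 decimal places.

0.085 bits

Entropy H = −Σ p log₂ p ≈ 1.9148 bits.
Huffman merges: 59/500+63/250→37/100; 313/1000+317/1000→63/100; 37/100+63/100→1. L = 2 ≈ 2.0000.
L − H = 2.0000 − 1.9148 = 0.085 bits.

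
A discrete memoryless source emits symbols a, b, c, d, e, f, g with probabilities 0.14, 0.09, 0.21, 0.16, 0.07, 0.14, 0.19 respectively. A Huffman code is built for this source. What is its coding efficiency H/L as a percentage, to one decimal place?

Entropy H = −Σ p log₂ p ≈ 2.7265 bits.
Huffman merges: 7/100+9/100→4/25; 7/50+7/50→7/25; 4/25+4/25→8/25; 19/100+21/100→2/5; 7/25+8/25→3/5; 2/5+3/5→1. L = 69/25 ≈ 2.7600.
Efficiency = H/L = 2.7265/2.7600 = 98.8%.

98.8%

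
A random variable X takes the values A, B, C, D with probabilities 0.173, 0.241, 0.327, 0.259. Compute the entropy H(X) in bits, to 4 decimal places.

H = −Σ pᵢ log₂ pᵢ.
−0.173·log₂(0.173) = 0.4379
−0.241·log₂(0.241) = 0.4947
−0.327·log₂(0.327) = 0.5273
−0.259·log₂(0.259) = 0.5048
Sum ≈ 1.9648 → 1.9648 bits.

1.9648 bits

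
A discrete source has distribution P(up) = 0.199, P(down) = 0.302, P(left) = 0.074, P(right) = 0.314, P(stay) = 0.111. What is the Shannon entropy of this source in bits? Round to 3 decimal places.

2.140 bits

H = −Σ pᵢ log₂ pᵢ.
−0.199·log₂(0.199) = 0.4635
−0.302·log₂(0.302) = 0.5217
−0.074·log₂(0.074) = 0.2780
−0.314·log₂(0.314) = 0.5247
−0.111·log₂(0.111) = 0.3520
Sum ≈ 2.1399 → 2.140 bits.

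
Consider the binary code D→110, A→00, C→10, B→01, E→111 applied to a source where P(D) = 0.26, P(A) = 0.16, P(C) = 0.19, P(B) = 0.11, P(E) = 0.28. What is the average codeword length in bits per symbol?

2.54 bits/symbol

L̄ = Σ pᵢ·ℓᵢ = 0.26·3 + 0.16·2 + 0.19·2 + 0.11·2 + 0.28·3 = 2.54 bits/symbol.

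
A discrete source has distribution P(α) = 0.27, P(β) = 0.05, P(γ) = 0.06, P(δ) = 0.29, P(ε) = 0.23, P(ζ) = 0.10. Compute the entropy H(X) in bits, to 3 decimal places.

H = −Σ pᵢ log₂ pᵢ.
−0.27·log₂(0.27) = 0.5100
−0.05·log₂(0.05) = 0.2161
−0.06·log₂(0.06) = 0.2435
−0.29·log₂(0.29) = 0.5179
−0.23·log₂(0.23) = 0.4877
−0.10·log₂(0.10) = 0.3322
Sum ≈ 2.3074 → 2.307 bits.

2.307 bits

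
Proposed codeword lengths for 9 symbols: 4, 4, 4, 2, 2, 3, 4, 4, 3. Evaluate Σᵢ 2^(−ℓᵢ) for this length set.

1.0625

With common denominator 2^4 = 16: Σ 2^(−ℓᵢ) = 1/16 + 1/16 + 1/16 + 4/16 + 4/16 + 2/16 + 1/16 + 1/16 + 2/16 = 17/16 = 1.0625.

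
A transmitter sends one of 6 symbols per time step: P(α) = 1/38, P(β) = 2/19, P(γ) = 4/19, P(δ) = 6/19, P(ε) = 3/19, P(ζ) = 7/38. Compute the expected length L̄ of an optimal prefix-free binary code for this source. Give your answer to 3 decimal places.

Repeatedly combine the two least-probable nodes; the expected code length is the sum of the merged weights.
merge 1/38 + 2/19 → 5/38
merge 5/38 + 3/19 → 11/38
merge 7/38 + 4/19 → 15/38
merge 11/38 + 6/19 → 23/38
merge 15/38 + 23/38 → 1
L = 5/38 + 11/38 + 15/38 + 23/38 + 1 = 46/19 ≈ 2.421 bits/symbol.

2.421 bits/symbol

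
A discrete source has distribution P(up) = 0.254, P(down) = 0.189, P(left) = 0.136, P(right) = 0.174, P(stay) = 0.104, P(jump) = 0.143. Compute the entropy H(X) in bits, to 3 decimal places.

2.528 bits

H = −Σ pᵢ log₂ pᵢ.
−0.254·log₂(0.254) = 0.5022
−0.189·log₂(0.189) = 0.4543
−0.136·log₂(0.136) = 0.3915
−0.174·log₂(0.174) = 0.4390
−0.104·log₂(0.104) = 0.3396
−0.143·log₂(0.143) = 0.4012
Sum ≈ 2.5277 → 2.528 bits.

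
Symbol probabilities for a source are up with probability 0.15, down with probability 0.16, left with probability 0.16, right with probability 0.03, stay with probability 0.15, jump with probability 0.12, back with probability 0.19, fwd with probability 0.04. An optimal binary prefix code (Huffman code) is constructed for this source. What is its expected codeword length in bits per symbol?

2.88 bits/symbol

Repeatedly combine the two least-probable nodes; the expected code length is the sum of the merged weights.
merge 3/100 + 1/25 → 7/100
merge 7/100 + 3/25 → 19/100
merge 3/20 + 3/20 → 3/10
merge 4/25 + 4/25 → 8/25
merge 19/100 + 19/100 → 19/50
merge 3/10 + 8/25 → 31/50
merge 19/50 + 31/50 → 1
L = 7/100 + 19/100 + 3/10 + 8/25 + 19/50 + 31/50 + 1 = 72/25 = 2.88 bits/symbol.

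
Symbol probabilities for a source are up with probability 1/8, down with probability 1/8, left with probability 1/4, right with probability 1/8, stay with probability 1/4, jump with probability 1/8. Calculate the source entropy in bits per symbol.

2.5 bits

Each probability is a power of 1/2, so log₂(1/p) is an integer.
H = Σ p·log₂(1/p) = 1/8·3 + 1/8·3 + 1/4·2 + 1/8·3 + 1/4·2 + 1/8·3 = 2.5 bits.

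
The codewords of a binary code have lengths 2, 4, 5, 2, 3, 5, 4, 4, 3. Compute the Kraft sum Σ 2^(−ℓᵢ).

With common denominator 2^5 = 32: Σ 2^(−ℓᵢ) = 8/32 + 2/32 + 1/32 + 8/32 + 4/32 + 1/32 + 2/32 + 2/32 + 4/32 = 32/32 = 1.

1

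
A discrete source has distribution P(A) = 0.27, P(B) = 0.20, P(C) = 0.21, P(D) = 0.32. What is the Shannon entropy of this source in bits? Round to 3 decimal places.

1.973 bits

H = −Σ pᵢ log₂ pᵢ.
−0.27·log₂(0.27) = 0.5100
−0.20·log₂(0.20) = 0.4644
−0.21·log₂(0.21) = 0.4728
−0.32·log₂(0.32) = 0.5260
Sum ≈ 1.9733 → 1.973 bits.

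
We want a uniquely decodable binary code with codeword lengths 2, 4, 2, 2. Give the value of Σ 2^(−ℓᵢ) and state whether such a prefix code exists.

0.8125; yes

With common denominator 2^4 = 16: Σ 2^(−ℓᵢ) = 4/16 + 1/16 + 4/16 + 4/16 = 13/16 = 0.8125.
Kraft's inequality requires Σ ≤ 1; here Σ = 0.8125 ≤ 1, so such a prefix code exists.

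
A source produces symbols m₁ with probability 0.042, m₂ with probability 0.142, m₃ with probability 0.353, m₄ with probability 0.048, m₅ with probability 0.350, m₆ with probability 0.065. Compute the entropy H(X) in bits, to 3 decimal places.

2.119 bits

H = −Σ pᵢ log₂ pᵢ.
−0.042·log₂(0.042) = 0.1921
−0.142·log₂(0.142) = 0.3999
−0.353·log₂(0.353) = 0.5303
−0.048·log₂(0.048) = 0.2103
−0.350·log₂(0.350) = 0.5301
−0.065·log₂(0.065) = 0.2563
Sum ≈ 2.1190 → 2.119 bits.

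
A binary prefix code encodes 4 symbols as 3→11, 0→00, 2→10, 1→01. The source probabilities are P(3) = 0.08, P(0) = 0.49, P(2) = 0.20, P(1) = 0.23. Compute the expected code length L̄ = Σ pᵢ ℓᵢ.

2 bits/symbol

L̄ = Σ pᵢ·ℓᵢ = 0.08·2 + 0.49·2 + 0.20·2 + 0.23·2 = 2 bits/symbol.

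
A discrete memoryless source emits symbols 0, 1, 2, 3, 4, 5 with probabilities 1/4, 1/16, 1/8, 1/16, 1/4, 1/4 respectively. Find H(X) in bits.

Each probability is a power of 1/2, so log₂(1/p) is an integer.
H = Σ p·log₂(1/p) = 1/4·2 + 1/16·4 + 1/8·3 + 1/16·4 + 1/4·2 + 1/4·2 = 2.375 bits.

2.375 bits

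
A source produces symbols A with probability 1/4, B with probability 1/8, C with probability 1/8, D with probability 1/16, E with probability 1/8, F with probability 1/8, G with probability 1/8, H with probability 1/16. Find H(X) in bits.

Each probability is a power of 1/2, so log₂(1/p) is an integer.
H = Σ p·log₂(1/p) = 1/4·2 + 1/8·3 + 1/8·3 + 1/16·4 + 1/8·3 + 1/8·3 + 1/8·3 + 1/16·4 = 2.875 bits.

2.875 bits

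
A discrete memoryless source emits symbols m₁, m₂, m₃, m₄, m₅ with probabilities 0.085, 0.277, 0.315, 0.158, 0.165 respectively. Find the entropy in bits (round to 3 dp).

2.190 bits

H = −Σ pᵢ log₂ pᵢ.
−0.085·log₂(0.085) = 0.3023
−0.277·log₂(0.277) = 0.5130
−0.315·log₂(0.315) = 0.5250
−0.158·log₂(0.158) = 0.4206
−0.165·log₂(0.165) = 0.4289
Sum ≈ 2.1898 → 2.190 bits.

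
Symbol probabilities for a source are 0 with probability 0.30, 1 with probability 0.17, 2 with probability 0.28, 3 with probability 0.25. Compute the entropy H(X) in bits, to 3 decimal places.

1.970 bits

H = −Σ pᵢ log₂ pᵢ.
−0.30·log₂(0.30) = 0.5211
−0.17·log₂(0.17) = 0.4346
−0.28·log₂(0.28) = 0.5142
−0.25·log₂(0.25) = 0.5000
Sum ≈ 1.9699 → 1.970 bits.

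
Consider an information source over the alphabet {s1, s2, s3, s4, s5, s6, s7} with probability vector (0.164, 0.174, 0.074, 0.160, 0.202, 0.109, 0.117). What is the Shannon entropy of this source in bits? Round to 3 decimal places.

H = −Σ pᵢ log₂ pᵢ.
−0.164·log₂(0.164) = 0.4278
−0.174·log₂(0.174) = 0.4390
−0.074·log₂(0.074) = 0.2780
−0.160·log₂(0.160) = 0.4230
−0.202·log₂(0.202) = 0.4661
−0.109·log₂(0.109) = 0.3485
−0.117·log₂(0.117) = 0.3622
Sum ≈ 2.7445 → 2.745 bits.

2.745 bits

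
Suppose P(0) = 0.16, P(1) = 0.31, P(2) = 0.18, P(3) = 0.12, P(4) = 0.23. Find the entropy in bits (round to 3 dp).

2.247 bits

H = −Σ pᵢ log₂ pᵢ.
−0.16·log₂(0.16) = 0.4230
−0.31·log₂(0.31) = 0.5238
−0.18·log₂(0.18) = 0.4453
−0.12·log₂(0.12) = 0.3671
−0.23·log₂(0.23) = 0.4877
Sum ≈ 2.2469 → 2.247 bits.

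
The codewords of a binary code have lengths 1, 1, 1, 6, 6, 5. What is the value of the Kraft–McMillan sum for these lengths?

With common denominator 2^6 = 64: Σ 2^(−ℓᵢ) = 32/64 + 32/64 + 32/64 + 1/64 + 1/64 + 2/64 = 100/64 = 1.5625.

1.5625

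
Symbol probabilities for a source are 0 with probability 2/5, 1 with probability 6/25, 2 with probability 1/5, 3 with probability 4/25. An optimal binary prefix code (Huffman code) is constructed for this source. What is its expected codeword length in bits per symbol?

1.96 bits/symbol

Repeatedly combine the two least-probable nodes; the expected code length is the sum of the merged weights.
merge 4/25 + 1/5 → 9/25
merge 6/25 + 9/25 → 3/5
merge 2/5 + 3/5 → 1
L = 9/25 + 3/5 + 1 = 49/25 = 1.96 bits/symbol.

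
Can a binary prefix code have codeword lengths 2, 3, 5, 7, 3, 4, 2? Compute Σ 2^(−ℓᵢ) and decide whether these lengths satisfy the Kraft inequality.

With common denominator 2^7 = 128: Σ 2^(−ℓᵢ) = 32/128 + 16/128 + 4/128 + 1/128 + 16/128 + 8/128 + 32/128 = 109/128 = 0.8515625.
Kraft's inequality requires Σ ≤ 1; here Σ = 0.8515625 ≤ 1, so such a prefix code exists.

0.8515625; yes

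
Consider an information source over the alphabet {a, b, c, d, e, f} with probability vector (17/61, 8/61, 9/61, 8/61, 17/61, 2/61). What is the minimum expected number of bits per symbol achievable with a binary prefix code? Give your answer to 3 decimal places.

2.443 bits/symbol

Repeatedly combine the two least-probable nodes; the expected code length is the sum of the merged weights.
merge 2/61 + 8/61 → 10/61
merge 8/61 + 9/61 → 17/61
merge 10/61 + 17/61 → 27/61
merge 17/61 + 17/61 → 34/61
merge 27/61 + 34/61 → 1
L = 10/61 + 17/61 + 27/61 + 34/61 + 1 = 149/61 ≈ 2.443 bits/symbol.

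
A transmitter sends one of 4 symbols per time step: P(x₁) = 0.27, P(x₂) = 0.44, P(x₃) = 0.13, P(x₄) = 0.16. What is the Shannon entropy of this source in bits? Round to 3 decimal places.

1.837 bits

H = −Σ pᵢ log₂ pᵢ.
−0.27·log₂(0.27) = 0.5100
−0.44·log₂(0.44) = 0.5211
−0.13·log₂(0.13) = 0.3826
−0.16·log₂(0.16) = 0.4230
Sum ≈ 1.8368 → 1.837 bits.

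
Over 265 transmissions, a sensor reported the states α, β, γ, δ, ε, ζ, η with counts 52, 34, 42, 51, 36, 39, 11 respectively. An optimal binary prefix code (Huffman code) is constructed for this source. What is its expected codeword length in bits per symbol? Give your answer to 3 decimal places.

Probabilities are the counts divided by 265.
Repeatedly combine the two least-probable nodes; the expected code length is the sum of the merged weights.
merge 11/265 + 34/265 → 9/53
merge 36/265 + 39/265 → 15/53
merge 42/265 + 9/53 → 87/265
merge 51/265 + 52/265 → 103/265
merge 15/53 + 87/265 → 162/265
merge 103/265 + 162/265 → 1
L = 9/53 + 15/53 + 87/265 + 103/265 + 162/265 + 1 = 737/265 ≈ 2.781 bits/symbol.

2.781 bits/symbol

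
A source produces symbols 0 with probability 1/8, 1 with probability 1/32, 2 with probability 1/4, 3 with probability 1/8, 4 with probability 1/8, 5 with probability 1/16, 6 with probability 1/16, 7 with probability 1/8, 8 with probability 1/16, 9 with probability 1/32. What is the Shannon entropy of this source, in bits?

3.0625 bits

Each probability is a power of 1/2, so log₂(1/p) is an integer.
H = Σ p·log₂(1/p) = 1/8·3 + 1/32·5 + 1/4·2 + 1/8·3 + 1/8·3 + 1/16·4 + 1/16·4 + 1/8·3 + 1/16·4 + 1/32·5 = 3.0625 bits.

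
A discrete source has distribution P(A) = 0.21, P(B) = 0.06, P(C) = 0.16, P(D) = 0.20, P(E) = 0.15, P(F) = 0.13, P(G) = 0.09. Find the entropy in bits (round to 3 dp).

H = −Σ pᵢ log₂ pᵢ.
−0.21·log₂(0.21) = 0.4728
−0.06·log₂(0.06) = 0.2435
−0.16·log₂(0.16) = 0.4230
−0.20·log₂(0.20) = 0.4644
−0.15·log₂(0.15) = 0.4105
−0.13·log₂(0.13) = 0.3826
−0.09·log₂(0.09) = 0.3127
Sum ≈ 2.7096 → 2.710 bits.

2.710 bits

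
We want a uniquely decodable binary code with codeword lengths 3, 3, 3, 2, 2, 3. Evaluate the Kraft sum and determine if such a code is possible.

1; yes

With common denominator 2^3 = 8: Σ 2^(−ℓᵢ) = 1/8 + 1/8 + 1/8 + 2/8 + 2/8 + 1/8 = 8/8 = 1.
Kraft's inequality requires Σ ≤ 1; here Σ = 1 ≤ 1, so such a prefix code exists.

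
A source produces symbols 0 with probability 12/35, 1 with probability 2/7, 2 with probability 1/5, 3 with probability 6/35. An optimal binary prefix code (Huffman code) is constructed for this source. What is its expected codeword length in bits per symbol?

2 bits/symbol

Repeatedly combine the two least-probable nodes; the expected code length is the sum of the merged weights.
merge 6/35 + 1/5 → 13/35
merge 2/7 + 12/35 → 22/35
merge 13/35 + 22/35 → 1
L = 13/35 + 22/35 + 1 = 2 bits/symbol.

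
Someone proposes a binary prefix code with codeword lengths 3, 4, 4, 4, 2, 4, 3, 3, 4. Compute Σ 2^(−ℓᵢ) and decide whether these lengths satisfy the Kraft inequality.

With common denominator 2^4 = 16: Σ 2^(−ℓᵢ) = 2/16 + 1/16 + 1/16 + 1/16 + 4/16 + 1/16 + 2/16 + 2/16 + 1/16 = 15/16 = 0.9375.
Kraft's inequality requires Σ ≤ 1; here Σ = 0.9375 ≤ 1, so such a prefix code exists.

0.9375; yes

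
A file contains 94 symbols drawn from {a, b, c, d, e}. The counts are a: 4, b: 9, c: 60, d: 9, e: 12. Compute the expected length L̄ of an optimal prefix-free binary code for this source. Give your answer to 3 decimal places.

1.723 bits/symbol

Probabilities are the counts divided by 94.
Repeatedly combine the two least-probable nodes; the expected code length is the sum of the merged weights.
merge 2/47 + 9/94 → 13/94
merge 9/94 + 6/47 → 21/94
merge 13/94 + 21/94 → 17/47
merge 17/47 + 30/47 → 1
L = 13/94 + 21/94 + 17/47 + 1 = 81/47 ≈ 1.723 bits/symbol.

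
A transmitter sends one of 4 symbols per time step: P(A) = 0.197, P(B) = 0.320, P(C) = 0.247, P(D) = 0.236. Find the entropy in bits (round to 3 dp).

1.978 bits

H = −Σ pᵢ log₂ pᵢ.
−0.197·log₂(0.197) = 0.4617
−0.320·log₂(0.320) = 0.5260
−0.247·log₂(0.247) = 0.4983
−0.236·log₂(0.236) = 0.4916
Sum ≈ 1.9777 → 1.978 bits.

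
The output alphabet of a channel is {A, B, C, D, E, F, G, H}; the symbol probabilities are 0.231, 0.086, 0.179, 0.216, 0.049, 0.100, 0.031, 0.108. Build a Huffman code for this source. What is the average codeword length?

Repeatedly combine the two least-probable nodes; the expected code length is the sum of the merged weights.
merge 31/1000 + 49/1000 → 2/25
merge 2/25 + 43/500 → 83/500
merge 1/10 + 27/250 → 26/125
merge 83/500 + 179/1000 → 69/200
merge 26/125 + 27/125 → 53/125
merge 231/1000 + 69/200 → 72/125
merge 53/125 + 72/125 → 1
L = 2/25 + 83/500 + 26/125 + 69/200 + 53/125 + 72/125 + 1 = 2799/1000 = 2.799 bits/symbol.

2.799 bits/symbol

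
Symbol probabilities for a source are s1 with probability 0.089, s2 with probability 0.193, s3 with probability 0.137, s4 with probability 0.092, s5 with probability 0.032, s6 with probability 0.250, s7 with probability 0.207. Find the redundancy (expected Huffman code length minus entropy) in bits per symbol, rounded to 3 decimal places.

Entropy H = −Σ p log₂ p ≈ 2.6075 bits.
Huffman merges: 4/125+89/1000→121/1000; 23/250+121/1000→213/1000; 137/1000+193/1000→33/100; 207/1000+213/1000→21/50; 1/4+33/100→29/50; 21/50+29/50→1. L = 333/125 ≈ 2.6640.
L − H = 2.6640 − 2.6075 = 0.056 bits.

0.056 bits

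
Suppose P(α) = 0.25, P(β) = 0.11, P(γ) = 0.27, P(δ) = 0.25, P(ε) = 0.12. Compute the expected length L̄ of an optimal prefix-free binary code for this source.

Repeatedly combine the two least-probable nodes; the expected code length is the sum of the merged weights.
merge 11/100 + 3/25 → 23/100
merge 23/100 + 1/4 → 12/25
merge 1/4 + 27/100 → 13/25
merge 12/25 + 13/25 → 1
L = 23/100 + 12/25 + 13/25 + 1 = 223/100 = 2.23 bits/symbol.

2.23 bits/symbol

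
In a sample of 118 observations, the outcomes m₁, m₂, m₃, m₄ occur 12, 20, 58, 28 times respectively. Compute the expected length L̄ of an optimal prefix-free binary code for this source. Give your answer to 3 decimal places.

1.780 bits/symbol

Probabilities are the counts divided by 118.
Repeatedly combine the two least-probable nodes; the expected code length is the sum of the merged weights.
merge 6/59 + 10/59 → 16/59
merge 14/59 + 16/59 → 30/59
merge 29/59 + 30/59 → 1
L = 16/59 + 30/59 + 1 = 105/59 ≈ 1.780 bits/symbol.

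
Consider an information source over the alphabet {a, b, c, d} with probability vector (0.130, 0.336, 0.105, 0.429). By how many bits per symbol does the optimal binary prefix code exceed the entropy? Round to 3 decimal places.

0.029 bits

Entropy H = −Σ p log₂ p ≈ 1.7765 bits.
Huffman merges: 21/200+13/100→47/200; 47/200+42/125→571/1000; 429/1000+571/1000→1. L = 903/500 ≈ 1.8060.
L − H = 1.8060 − 1.7765 = 0.029 bits.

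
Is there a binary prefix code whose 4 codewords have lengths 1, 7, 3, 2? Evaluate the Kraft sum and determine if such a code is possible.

0.8828125; yes

With common denominator 2^7 = 128: Σ 2^(−ℓᵢ) = 64/128 + 1/128 + 16/128 + 32/128 = 113/128 = 0.8828125.
Kraft's inequality requires Σ ≤ 1; here Σ = 0.8828125 ≤ 1, so such a prefix code exists.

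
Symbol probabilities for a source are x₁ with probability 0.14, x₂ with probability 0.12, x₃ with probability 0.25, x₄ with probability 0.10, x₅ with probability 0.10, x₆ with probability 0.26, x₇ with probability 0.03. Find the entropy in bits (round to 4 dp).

H = −Σ pᵢ log₂ pᵢ.
−0.14·log₂(0.14) = 0.3971
−0.12·log₂(0.12) = 0.3671
−0.25·log₂(0.25) = 0.5000
−0.10·log₂(0.10) = 0.3322
−0.10·log₂(0.10) = 0.3322
−0.26·log₂(0.26) = 0.5053
−0.03·log₂(0.03) = 0.1518
Sum ≈ 2.5856 → 2.5856 bits.

2.5856 bits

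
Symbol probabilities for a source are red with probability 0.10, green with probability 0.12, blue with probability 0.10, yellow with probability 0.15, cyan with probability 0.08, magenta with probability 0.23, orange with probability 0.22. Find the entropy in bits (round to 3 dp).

H = −Σ pᵢ log₂ pᵢ.
−0.10·log₂(0.10) = 0.3322
−0.12·log₂(0.12) = 0.3671
−0.10·log₂(0.10) = 0.3322
−0.15·log₂(0.15) = 0.4105
−0.08·log₂(0.08) = 0.2915
−0.23·log₂(0.23) = 0.4877
−0.22·log₂(0.22) = 0.4806
Sum ≈ 2.7017 → 2.702 bits.

2.702 bits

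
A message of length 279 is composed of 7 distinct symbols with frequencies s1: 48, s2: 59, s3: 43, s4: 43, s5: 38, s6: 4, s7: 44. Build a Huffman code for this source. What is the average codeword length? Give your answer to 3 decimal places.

Probabilities are the counts divided by 279.
Repeatedly combine the two least-probable nodes; the expected code length is the sum of the merged weights.
merge 4/279 + 38/279 → 14/93
merge 14/93 + 43/279 → 85/279
merge 43/279 + 44/279 → 29/93
merge 16/93 + 59/279 → 107/279
merge 85/279 + 29/93 → 172/279
merge 107/279 + 172/279 → 1
L = 14/93 + 85/279 + 29/93 + 107/279 + 172/279 + 1 = 772/279 ≈ 2.767 bits/symbol.

2.767 bits/symbol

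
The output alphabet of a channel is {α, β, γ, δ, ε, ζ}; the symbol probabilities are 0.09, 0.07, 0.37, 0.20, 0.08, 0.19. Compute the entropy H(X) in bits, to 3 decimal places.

2.323 bits

H = −Σ pᵢ log₂ pᵢ.
−0.09·log₂(0.09) = 0.3127
−0.07·log₂(0.07) = 0.2686
−0.37·log₂(0.37) = 0.5307
−0.20·log₂(0.20) = 0.4644
−0.08·log₂(0.08) = 0.2915
−0.19·log₂(0.19) = 0.4552
Sum ≈ 2.3231 → 2.323 bits.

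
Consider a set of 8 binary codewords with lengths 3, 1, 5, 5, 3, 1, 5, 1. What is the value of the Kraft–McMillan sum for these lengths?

1.84375

With common denominator 2^5 = 32: Σ 2^(−ℓᵢ) = 4/32 + 16/32 + 1/32 + 1/32 + 4/32 + 16/32 + 1/32 + 16/32 = 59/32 = 1.84375.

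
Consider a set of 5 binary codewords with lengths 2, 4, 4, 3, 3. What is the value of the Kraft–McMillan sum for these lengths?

0.625

With common denominator 2^4 = 16: Σ 2^(−ℓᵢ) = 4/16 + 1/16 + 1/16 + 2/16 + 2/16 = 10/16 = 0.625.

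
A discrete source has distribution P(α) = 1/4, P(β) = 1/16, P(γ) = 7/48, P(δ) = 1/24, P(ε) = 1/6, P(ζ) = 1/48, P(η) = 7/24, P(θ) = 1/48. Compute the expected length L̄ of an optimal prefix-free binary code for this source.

2.5625 bits/symbol

Repeatedly combine the two least-probable nodes; the expected code length is the sum of the merged weights.
merge 1/48 + 1/48 → 1/24
merge 1/24 + 1/24 → 1/12
merge 1/16 + 1/12 → 7/48
merge 7/48 + 7/48 → 7/24
merge 1/6 + 1/4 → 5/12
merge 7/24 + 7/24 → 7/12
merge 5/12 + 7/12 → 1
L = 1/24 + 1/12 + 7/48 + 7/24 + 5/12 + 7/12 + 1 = 41/16 = 2.5625 bits/symbol.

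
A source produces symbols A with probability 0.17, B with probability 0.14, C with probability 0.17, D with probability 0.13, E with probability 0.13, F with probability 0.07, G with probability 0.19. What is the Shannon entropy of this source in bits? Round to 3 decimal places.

2.755 bits

H = −Σ pᵢ log₂ pᵢ.
−0.17·log₂(0.17) = 0.4346
−0.14·log₂(0.14) = 0.3971
−0.17·log₂(0.17) = 0.4346
−0.13·log₂(0.13) = 0.3826
−0.13·log₂(0.13) = 0.3826
−0.07·log₂(0.07) = 0.2686
−0.19·log₂(0.19) = 0.4552
Sum ≈ 2.7554 → 2.755 bits.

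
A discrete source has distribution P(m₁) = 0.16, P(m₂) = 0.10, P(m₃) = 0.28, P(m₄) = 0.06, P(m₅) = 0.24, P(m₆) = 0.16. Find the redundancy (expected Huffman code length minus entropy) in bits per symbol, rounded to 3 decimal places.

Entropy H = −Σ p log₂ p ≈ 2.4301 bits.
Huffman merges: 3/50+1/10→4/25; 4/25+4/25→8/25; 4/25+6/25→2/5; 7/25+8/25→3/5; 2/5+3/5→1. L = 62/25 ≈ 2.4800.
L − H = 2.4800 − 2.4301 = 0.050 bits.

0.050 bits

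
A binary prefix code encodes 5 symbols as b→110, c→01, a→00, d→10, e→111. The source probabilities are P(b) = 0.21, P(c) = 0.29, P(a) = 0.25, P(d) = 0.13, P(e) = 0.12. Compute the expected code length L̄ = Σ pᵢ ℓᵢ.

2.33 bits/symbol

L̄ = Σ pᵢ·ℓᵢ = 0.21·3 + 0.29·2 + 0.25·2 + 0.13·2 + 0.12·3 = 2.33 bits/symbol.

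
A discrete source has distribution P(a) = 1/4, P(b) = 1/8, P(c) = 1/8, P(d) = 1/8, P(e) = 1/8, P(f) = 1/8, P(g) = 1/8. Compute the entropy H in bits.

2.75 bits

Each probability is a power of 1/2, so log₂(1/p) is an integer.
H = Σ p·log₂(1/p) = 1/4·2 + 1/8·3 + 1/8·3 + 1/8·3 + 1/8·3 + 1/8·3 + 1/8·3 = 2.75 bits.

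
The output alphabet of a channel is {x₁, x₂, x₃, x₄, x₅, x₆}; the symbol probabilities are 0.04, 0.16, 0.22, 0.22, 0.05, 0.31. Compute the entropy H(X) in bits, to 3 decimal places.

2.310 bits

H = −Σ pᵢ log₂ pᵢ.
−0.04·log₂(0.04) = 0.1858
−0.16·log₂(0.16) = 0.4230
−0.22·log₂(0.22) = 0.4806
−0.22·log₂(0.22) = 0.4806
−0.05·log₂(0.05) = 0.2161
−0.31·log₂(0.31) = 0.5238
Sum ≈ 2.3098 → 2.310 bits.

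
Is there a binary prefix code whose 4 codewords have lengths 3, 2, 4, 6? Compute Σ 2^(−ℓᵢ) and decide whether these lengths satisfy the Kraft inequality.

With common denominator 2^6 = 64: Σ 2^(−ℓᵢ) = 8/64 + 16/64 + 4/64 + 1/64 = 29/64 = 0.453125.
Kraft's inequality requires Σ ≤ 1; here Σ = 0.453125 ≤ 1, so such a prefix code exists.

0.453125; yes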